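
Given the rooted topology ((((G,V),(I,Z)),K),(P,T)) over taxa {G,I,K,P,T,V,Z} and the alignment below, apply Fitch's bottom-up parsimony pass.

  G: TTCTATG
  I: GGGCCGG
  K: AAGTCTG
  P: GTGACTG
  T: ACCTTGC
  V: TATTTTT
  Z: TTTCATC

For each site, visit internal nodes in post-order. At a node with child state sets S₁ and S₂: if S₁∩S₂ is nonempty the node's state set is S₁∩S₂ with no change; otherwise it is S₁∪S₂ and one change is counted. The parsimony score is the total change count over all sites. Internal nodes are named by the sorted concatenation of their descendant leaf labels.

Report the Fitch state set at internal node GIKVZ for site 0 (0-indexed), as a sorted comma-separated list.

A,T

GV@0: {T} ∩ {T} = {T} (intersection, +0)
IZ@0: {G} ∪ {T} = {G,T} (union, +1)
GIVZ@0: {T} ∩ {G,T} = {T} (intersection, +0)
GIKVZ@0: {T} ∪ {A} = {A,T} (union, +1)
PT@0: {G} ∪ {A} = {A,G} (union, +1)
GIKPTVZ@0: {A,T} ∩ {A,G} = {A} (intersection, +0)
GV@1: {T} ∪ {A} = {A,T} (union, +1)
IZ@1: {G} ∪ {T} = {G,T} (union, +1)
GIVZ@1: {A,T} ∩ {G,T} = {T} (intersection, +0)
GIKVZ@1: {T} ∪ {A} = {A,T} (union, +1)
PT@1: {T} ∪ {C} = {C,T} (union, +1)
GIKPTVZ@1: {A,T} ∩ {C,T} = {T} (intersection, +0)
GV@2: {C} ∪ {T} = {C,T} (union, +1)
IZ@2: {G} ∪ {T} = {G,T} (union, +1)
GIVZ@2: {C,T} ∩ {G,T} = {T} (intersection, +0)
GIKVZ@2: {T} ∪ {G} = {G,T} (union, +1)
PT@2: {G} ∪ {C} = {C,G} (union, +1)
GIKPTVZ@2: {G,T} ∩ {C,G} = {G} (intersection, +0)
GV@3: {T} ∩ {T} = {T} (intersection, +0)
IZ@3: {C} ∩ {C} = {C} (intersection, +0)
GIVZ@3: {T} ∪ {C} = {C,T} (union, +1)
GIKVZ@3: {C,T} ∩ {T} = {T} (intersection, +0)
PT@3: {A} ∪ {T} = {A,T} (union, +1)
GIKPTVZ@3: {T} ∩ {A,T} = {T} (intersection, +0)
GV@4: {A} ∪ {T} = {A,T} (union, +1)
IZ@4: {C} ∪ {A} = {A,C} (union, +1)
GIVZ@4: {A,T} ∩ {A,C} = {A} (intersection, +0)
GIKVZ@4: {A} ∪ {C} = {A,C} (union, +1)
PT@4: {C} ∪ {T} = {C,T} (union, +1)
GIKPTVZ@4: {A,C} ∩ {C,T} = {C} (intersection, +0)
GV@5: {T} ∩ {T} = {T} (intersection, +0)
IZ@5: {G} ∪ {T} = {G,T} (union, +1)
GIVZ@5: {T} ∩ {G,T} = {T} (intersection, +0)
GIKVZ@5: {T} ∩ {T} = {T} (intersection, +0)
PT@5: {T} ∪ {G} = {G,T} (union, +1)
GIKPTVZ@5: {T} ∩ {G,T} = {T} (intersection, +0)
GV@6: {G} ∪ {T} = {G,T} (union, +1)
IZ@6: {G} ∪ {C} = {C,G} (union, +1)
GIVZ@6: {G,T} ∩ {C,G} = {G} (intersection, +0)
GIKVZ@6: {G} ∩ {G} = {G} (intersection, +0)
PT@6: {G} ∪ {C} = {C,G} (union, +1)
GIKPTVZ@6: {G} ∩ {C,G} = {G} (intersection, +0)
per-site changes: [3, 4, 4, 2, 4, 2, 3]; total = 22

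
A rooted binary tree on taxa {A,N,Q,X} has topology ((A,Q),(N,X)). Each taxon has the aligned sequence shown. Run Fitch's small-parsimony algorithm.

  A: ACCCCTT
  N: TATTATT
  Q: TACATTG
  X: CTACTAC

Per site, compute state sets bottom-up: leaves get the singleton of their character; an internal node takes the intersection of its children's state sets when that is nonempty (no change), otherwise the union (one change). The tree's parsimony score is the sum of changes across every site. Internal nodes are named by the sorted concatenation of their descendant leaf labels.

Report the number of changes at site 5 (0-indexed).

site 0, node AQ: A={A} ∪ Q={T} → {A,T} (+1)
site 0, node NX: N={T} ∪ X={C} → {C,T} (+1)
site 0, node ANQX: AQ={A,T} ∩ NX={C,T} → {T} (+0)
site 1, node AQ: A={C} ∪ Q={A} → {A,C} (+1)
site 1, node NX: N={A} ∪ X={T} → {A,T} (+1)
site 1, node ANQX: AQ={A,C} ∩ NX={A,T} → {A} (+0)
site 2, node AQ: A={C} ∩ Q={C} → {C} (+0)
site 2, node NX: N={T} ∪ X={A} → {A,T} (+1)
site 2, node ANQX: AQ={C} ∪ NX={A,T} → {A,C,T} (+1)
site 3, node AQ: A={C} ∪ Q={A} → {A,C} (+1)
site 3, node NX: N={T} ∪ X={C} → {C,T} (+1)
site 3, node ANQX: AQ={A,C} ∩ NX={C,T} → {C} (+0)
site 4, node AQ: A={C} ∪ Q={T} → {C,T} (+1)
site 4, node NX: N={A} ∪ X={T} → {A,T} (+1)
site 4, node ANQX: AQ={C,T} ∩ NX={A,T} → {T} (+0)
site 5, node AQ: A={T} ∩ Q={T} → {T} (+0)
site 5, node NX: N={T} ∪ X={A} → {A,T} (+1)
site 5, node ANQX: AQ={T} ∩ NX={A,T} → {T} (+0)
site 6, node AQ: A={T} ∪ Q={G} → {G,T} (+1)
site 6, node NX: N={T} ∪ X={C} → {C,T} (+1)
site 6, node ANQX: AQ={G,T} ∩ NX={C,T} → {T} (+0)
per-site changes: [2, 2, 2, 2, 2, 1, 2]; total = 13

1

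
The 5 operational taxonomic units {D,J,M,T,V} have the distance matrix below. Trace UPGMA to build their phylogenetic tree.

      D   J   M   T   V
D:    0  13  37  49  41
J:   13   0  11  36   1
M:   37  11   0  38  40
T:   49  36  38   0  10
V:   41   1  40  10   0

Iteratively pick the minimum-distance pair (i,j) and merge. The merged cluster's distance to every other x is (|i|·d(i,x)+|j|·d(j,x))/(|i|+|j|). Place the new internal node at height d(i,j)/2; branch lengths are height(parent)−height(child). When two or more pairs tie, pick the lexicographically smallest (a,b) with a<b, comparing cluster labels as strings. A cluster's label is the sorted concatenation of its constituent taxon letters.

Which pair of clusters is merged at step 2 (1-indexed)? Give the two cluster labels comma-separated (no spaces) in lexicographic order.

step 1: merge (J,V) at d=1; branch lengths J→1/2, V→1/2; new cluster JV
  updated: d(D,JV)=27, d(JV,M)=51/2, d(JV,T)=23
step 2: merge (JV,T) at d=23; branch lengths JV→11, T→23/2; new cluster JTV
  updated: d(D,JTV)=103/3, d(JTV,M)=89/3
step 3: merge (JTV,M) at d=89/3; branch lengths JTV→10/3, M→89/6; new cluster JMTV
  updated: d(D,JMTV)=35
step 4: merge (D,JMTV) at d=35; branch lengths D→35/2, JMTV→8/3; new cluster DJMTV
final tree: (D:35/2,(((J:1/2,V:1/2):11,T:23/2):10/3,M:89/6):8/3)
total length: 371/6

JV,T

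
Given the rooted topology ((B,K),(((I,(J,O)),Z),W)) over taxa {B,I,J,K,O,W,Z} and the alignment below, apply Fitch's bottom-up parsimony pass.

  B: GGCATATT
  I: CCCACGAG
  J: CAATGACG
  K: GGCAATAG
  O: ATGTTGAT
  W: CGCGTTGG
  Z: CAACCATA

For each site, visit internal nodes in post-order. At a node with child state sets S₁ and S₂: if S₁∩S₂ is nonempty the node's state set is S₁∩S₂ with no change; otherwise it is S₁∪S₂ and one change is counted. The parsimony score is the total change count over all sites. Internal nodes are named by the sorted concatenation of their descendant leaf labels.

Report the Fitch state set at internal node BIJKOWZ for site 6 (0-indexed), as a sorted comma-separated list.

BK@0: {G} ∩ {G} = {G} (intersection, +0)
JO@0: {C} ∪ {A} = {A,C} (union, +1)
IJO@0: {C} ∩ {A,C} = {C} (intersection, +0)
IJOZ@0: {C} ∩ {C} = {C} (intersection, +0)
IJOWZ@0: {C} ∩ {C} = {C} (intersection, +0)
BIJKOWZ@0: {G} ∪ {C} = {C,G} (union, +1)
BK@1: {G} ∩ {G} = {G} (intersection, +0)
JO@1: {A} ∪ {T} = {A,T} (union, +1)
IJO@1: {C} ∪ {A,T} = {A,C,T} (union, +1)
IJOZ@1: {A,C,T} ∩ {A} = {A} (intersection, +0)
IJOWZ@1: {A} ∪ {G} = {A,G} (union, +1)
BIJKOWZ@1: {G} ∩ {A,G} = {G} (intersection, +0)
BK@2: {C} ∩ {C} = {C} (intersection, +0)
JO@2: {A} ∪ {G} = {A,G} (union, +1)
IJO@2: {C} ∪ {A,G} = {A,C,G} (union, +1)
IJOZ@2: {A,C,G} ∩ {A} = {A} (intersection, +0)
IJOWZ@2: {A} ∪ {C} = {A,C} (union, +1)
BIJKOWZ@2: {C} ∩ {A,C} = {C} (intersection, +0)
BK@3: {A} ∩ {A} = {A} (intersection, +0)
JO@3: {T} ∩ {T} = {T} (intersection, +0)
IJO@3: {A} ∪ {T} = {A,T} (union, +1)
IJOZ@3: {A,T} ∪ {C} = {A,C,T} (union, +1)
IJOWZ@3: {A,C,T} ∪ {G} = {A,C,G,T} (union, +1)
BIJKOWZ@3: {A} ∩ {A,C,G,T} = {A} (intersection, +0)
BK@4: {T} ∪ {A} = {A,T} (union, +1)
JO@4: {G} ∪ {T} = {G,T} (union, +1)
IJO@4: {C} ∪ {G,T} = {C,G,T} (union, +1)
IJOZ@4: {C,G,T} ∩ {C} = {C} (intersection, +0)
IJOWZ@4: {C} ∪ {T} = {C,T} (union, +1)
BIJKOWZ@4: {A,T} ∩ {C,T} = {T} (intersection, +0)
BK@5: {A} ∪ {T} = {A,T} (union, +1)
JO@5: {A} ∪ {G} = {A,G} (union, +1)
IJO@5: {G} ∩ {A,G} = {G} (intersection, +0)
IJOZ@5: {G} ∪ {A} = {A,G} (union, +1)
IJOWZ@5: {A,G} ∪ {T} = {A,G,T} (union, +1)
BIJKOWZ@5: {A,T} ∩ {A,G,T} = {A,T} (intersection, +0)
BK@6: {T} ∪ {A} = {A,T} (union, +1)
JO@6: {C} ∪ {A} = {A,C} (union, +1)
IJO@6: {A} ∩ {A,C} = {A} (intersection, +0)
IJOZ@6: {A} ∪ {T} = {A,T} (union, +1)
IJOWZ@6: {A,T} ∪ {G} = {A,G,T} (union, +1)
BIJKOWZ@6: {A,T} ∩ {A,G,T} = {A,T} (intersection, +0)
BK@7: {T} ∪ {G} = {G,T} (union, +1)
JO@7: {G} ∪ {T} = {G,T} (union, +1)
IJO@7: {G} ∩ {G,T} = {G} (intersection, +0)
IJOZ@7: {G} ∪ {A} = {A,G} (union, +1)
IJOWZ@7: {A,G} ∩ {G} = {G} (intersection, +0)
BIJKOWZ@7: {G,T} ∩ {G} = {G} (intersection, +0)
per-site changes: [2, 3, 3, 3, 4, 4, 4, 3]; total = 26

A,T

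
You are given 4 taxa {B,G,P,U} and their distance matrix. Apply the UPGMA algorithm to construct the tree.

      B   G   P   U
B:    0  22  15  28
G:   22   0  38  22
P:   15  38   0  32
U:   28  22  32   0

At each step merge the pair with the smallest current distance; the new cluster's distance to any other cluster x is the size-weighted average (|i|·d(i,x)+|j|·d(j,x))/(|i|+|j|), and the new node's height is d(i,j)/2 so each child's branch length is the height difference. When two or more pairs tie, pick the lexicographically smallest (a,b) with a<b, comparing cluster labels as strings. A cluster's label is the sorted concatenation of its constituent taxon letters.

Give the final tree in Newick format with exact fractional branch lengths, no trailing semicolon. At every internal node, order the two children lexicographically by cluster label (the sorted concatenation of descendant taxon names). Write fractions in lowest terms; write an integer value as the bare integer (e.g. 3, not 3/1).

1. join B+P (d=15) ⇒ BP; edges |B|=15/2, |P|=15/2
  updated: d(BP,G)=30, d(BP,U)=30
2. join G+U (d=22) ⇒ GU; edges |G|=11, |U|=11
  updated: d(BP,GU)=30
3. join BP+GU (d=30) ⇒ BGPU; edges |BP|=15/2, |GU|=4
final tree: ((B:15/2,P:15/2):15/2,(G:11,U:11):4)
total length: 97/2

((B:15/2,P:15/2):15/2,(G:11,U:11):4)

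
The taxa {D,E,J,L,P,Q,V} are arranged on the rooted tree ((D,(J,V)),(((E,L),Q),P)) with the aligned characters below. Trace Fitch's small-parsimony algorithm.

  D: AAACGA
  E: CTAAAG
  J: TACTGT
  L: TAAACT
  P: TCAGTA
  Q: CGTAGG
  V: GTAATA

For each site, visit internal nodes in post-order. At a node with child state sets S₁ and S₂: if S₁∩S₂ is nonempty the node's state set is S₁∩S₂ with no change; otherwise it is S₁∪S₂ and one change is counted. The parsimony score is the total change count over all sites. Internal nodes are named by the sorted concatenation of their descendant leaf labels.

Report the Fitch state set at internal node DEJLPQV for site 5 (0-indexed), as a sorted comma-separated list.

JV@0: {T} ∪ {G} = {G,T} (union, +1)
DJV@0: {A} ∪ {G,T} = {A,G,T} (union, +1)
EL@0: {C} ∪ {T} = {C,T} (union, +1)
ELQ@0: {C,T} ∩ {C} = {C} (intersection, +0)
ELPQ@0: {C} ∪ {T} = {C,T} (union, +1)
DEJLPQV@0: {A,G,T} ∩ {C,T} = {T} (intersection, +0)
JV@1: {A} ∪ {T} = {A,T} (union, +1)
DJV@1: {A} ∩ {A,T} = {A} (intersection, +0)
EL@1: {T} ∪ {A} = {A,T} (union, +1)
ELQ@1: {A,T} ∪ {G} = {A,G,T} (union, +1)
ELPQ@1: {A,G,T} ∪ {C} = {A,C,G,T} (union, +1)
DEJLPQV@1: {A} ∩ {A,C,G,T} = {A} (intersection, +0)
JV@2: {C} ∪ {A} = {A,C} (union, +1)
DJV@2: {A} ∩ {A,C} = {A} (intersection, +0)
EL@2: {A} ∩ {A} = {A} (intersection, +0)
ELQ@2: {A} ∪ {T} = {A,T} (union, +1)
ELPQ@2: {A,T} ∩ {A} = {A} (intersection, +0)
DEJLPQV@2: {A} ∩ {A} = {A} (intersection, +0)
JV@3: {T} ∪ {A} = {A,T} (union, +1)
DJV@3: {C} ∪ {A,T} = {A,C,T} (union, +1)
EL@3: {A} ∩ {A} = {A} (intersection, +0)
ELQ@3: {A} ∩ {A} = {A} (intersection, +0)
ELPQ@3: {A} ∪ {G} = {A,G} (union, +1)
DEJLPQV@3: {A,C,T} ∩ {A,G} = {A} (intersection, +0)
JV@4: {G} ∪ {T} = {G,T} (union, +1)
DJV@4: {G} ∩ {G,T} = {G} (intersection, +0)
EL@4: {A} ∪ {C} = {A,C} (union, +1)
ELQ@4: {A,C} ∪ {G} = {A,C,G} (union, +1)
ELPQ@4: {A,C,G} ∪ {T} = {A,C,G,T} (union, +1)
DEJLPQV@4: {G} ∩ {A,C,G,T} = {G} (intersection, +0)
JV@5: {T} ∪ {A} = {A,T} (union, +1)
DJV@5: {A} ∩ {A,T} = {A} (intersection, +0)
EL@5: {G} ∪ {T} = {G,T} (union, +1)
ELQ@5: {G,T} ∩ {G} = {G} (intersection, +0)
ELPQ@5: {G} ∪ {A} = {A,G} (union, +1)
DEJLPQV@5: {A} ∩ {A,G} = {A} (intersection, +0)
per-site changes: [4, 4, 2, 3, 4, 3]; total = 20

A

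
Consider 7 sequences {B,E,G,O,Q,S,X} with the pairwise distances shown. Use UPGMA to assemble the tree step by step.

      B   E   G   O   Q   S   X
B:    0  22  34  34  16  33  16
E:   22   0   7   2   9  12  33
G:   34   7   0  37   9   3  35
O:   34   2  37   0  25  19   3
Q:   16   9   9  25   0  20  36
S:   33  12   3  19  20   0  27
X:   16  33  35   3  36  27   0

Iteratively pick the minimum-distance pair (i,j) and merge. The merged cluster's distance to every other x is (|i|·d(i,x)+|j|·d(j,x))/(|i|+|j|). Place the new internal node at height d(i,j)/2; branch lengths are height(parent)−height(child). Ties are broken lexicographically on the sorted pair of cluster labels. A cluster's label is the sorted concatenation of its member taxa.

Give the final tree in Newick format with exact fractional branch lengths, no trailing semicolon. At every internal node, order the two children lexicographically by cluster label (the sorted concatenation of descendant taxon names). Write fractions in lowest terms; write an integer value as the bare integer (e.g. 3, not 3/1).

((B:8,X:8):113/20,((E:1,O:1):97/12,((G:3/2,S:3/2):23/4,Q:29/4):11/6):137/30)

step 1: merge (E,O) at d=2; branch lengths E→1, O→1; new cluster EO
  updated: d(B,EO)=28, d(EO,G)=22, d(EO,Q)=17, d(EO,S)=31/2, d(EO,X)=18
step 2: merge (G,S) at d=3; branch lengths G→3/2, S→3/2; new cluster GS
  updated: d(B,GS)=67/2, d(EO,GS)=75/4, d(GS,Q)=29/2, d(GS,X)=31
step 3: merge (GS,Q) at d=29/2; branch lengths GS→23/4, Q→29/4; new cluster GQS
  updated: d(B,GQS)=83/3, d(EO,GQS)=109/6, d(GQS,X)=98/3
step 4: merge (B,X) at d=16; branch lengths B→8, X→8; new cluster BX
  updated: d(BX,EO)=23, d(BX,GQS)=181/6
step 5: merge (EO,GQS) at d=109/6; branch lengths EO→97/12, GQS→11/6; new cluster EGOQS
  updated: d(BX,EGOQS)=273/10
step 6: merge (BX,EGOQS) at d=273/10; branch lengths BX→113/20, EGOQS→137/30; new cluster BEGOQSX
final tree: ((B:8,X:8):113/20,((E:1,O:1):97/12,((G:3/2,S:3/2):23/4,Q:29/4):11/6):137/30)
total length: 812/15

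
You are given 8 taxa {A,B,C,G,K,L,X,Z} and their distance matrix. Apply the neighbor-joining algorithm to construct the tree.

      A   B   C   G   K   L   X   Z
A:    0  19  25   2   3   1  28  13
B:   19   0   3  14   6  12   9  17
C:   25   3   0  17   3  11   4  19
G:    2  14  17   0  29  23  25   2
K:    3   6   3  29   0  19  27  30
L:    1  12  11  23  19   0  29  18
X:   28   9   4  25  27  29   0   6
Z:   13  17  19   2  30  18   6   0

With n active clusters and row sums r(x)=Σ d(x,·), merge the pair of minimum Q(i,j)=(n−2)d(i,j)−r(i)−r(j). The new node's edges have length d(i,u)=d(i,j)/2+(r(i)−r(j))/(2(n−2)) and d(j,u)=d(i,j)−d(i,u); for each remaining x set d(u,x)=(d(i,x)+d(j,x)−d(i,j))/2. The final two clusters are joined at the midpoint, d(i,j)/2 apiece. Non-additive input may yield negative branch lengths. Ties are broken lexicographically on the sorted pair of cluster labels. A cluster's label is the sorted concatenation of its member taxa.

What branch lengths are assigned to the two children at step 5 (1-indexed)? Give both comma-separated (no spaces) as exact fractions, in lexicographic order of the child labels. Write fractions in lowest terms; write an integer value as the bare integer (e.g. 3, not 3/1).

107/16,69/16

iteration 1: select G,Z (d=2, Q=-205); attach at lengths (19/12, 5/12); label the merged cluster GZ
  updated: d(A,GZ)=13/2, d(B,GZ)=29/2, d(C,GZ)=17, d(GZ,K)=57/2, d(GZ,L)=39/2, d(GZ,X)=29/2
iteration 2: select A,L (d=1, Q=-169); attach at lengths (-2/5, 7/5); label the merged cluster AL
  updated: d(AL,B)=15, d(AL,C)=35/2, d(AL,GZ)=25/2, d(AL,K)=21/2, d(AL,X)=28
iteration 3: select AL,GZ (d=25/2, Q=-241/2); attach at lengths (93/16, 107/16); label the merged cluster AGLZ
  updated: d(AGLZ,B)=17/2, d(AGLZ,C)=11, d(AGLZ,K)=53/4, d(AGLZ,X)=15
iteration 4: select C,X (d=4, Q=-64); attach at lengths (-11/3, 23/3); label the merged cluster CX
  updated: d(AGLZ,CX)=11, d(B,CX)=4, d(CX,K)=13
iteration 5: select AGLZ,CX (d=11, Q=-155/4); attach at lengths (107/16, 69/16); label the merged cluster ACGLXZ
  updated: d(ACGLXZ,B)=3/4, d(ACGLXZ,K)=61/8
iteration 6: select ACGLXZ,B (d=3/4, Q=-115/8); attach at lengths (19/16, -7/16); label the merged cluster ABCGLXZ
  updated: d(ABCGLXZ,K)=103/16
iteration 7: select ABCGLXZ,K (d=103/16); attach at lengths (103/32, 103/32); label the merged cluster ABCGKLXZ
final tree: (((((A:-2/5,L:7/5):93/16,(G:19/12,Z:5/12):107/16):107/16,(C:-11/3,X:23/3):69/16):19/16,B:-7/16):103/32,K:103/32)
total length: 603/16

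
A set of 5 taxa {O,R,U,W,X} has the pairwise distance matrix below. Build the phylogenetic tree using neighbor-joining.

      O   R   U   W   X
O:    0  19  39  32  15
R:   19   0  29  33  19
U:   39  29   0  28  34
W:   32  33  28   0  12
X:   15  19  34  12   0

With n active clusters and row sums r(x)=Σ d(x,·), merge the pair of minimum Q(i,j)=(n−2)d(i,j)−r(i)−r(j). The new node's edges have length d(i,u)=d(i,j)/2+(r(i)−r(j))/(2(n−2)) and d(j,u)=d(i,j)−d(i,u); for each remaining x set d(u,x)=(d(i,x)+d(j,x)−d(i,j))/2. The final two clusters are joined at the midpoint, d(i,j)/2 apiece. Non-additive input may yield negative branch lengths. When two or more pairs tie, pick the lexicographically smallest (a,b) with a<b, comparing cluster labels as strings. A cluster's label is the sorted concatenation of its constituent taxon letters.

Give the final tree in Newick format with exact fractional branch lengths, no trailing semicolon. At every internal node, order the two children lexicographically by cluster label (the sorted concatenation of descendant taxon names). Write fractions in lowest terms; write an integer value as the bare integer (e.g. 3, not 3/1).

1. join U+W (d=28, Q=-151) ⇒ UW; edges |U|=109/6, |W|=59/6
  updated: d(O,UW)=43/2, d(R,UW)=17, d(UW,X)=9
2. join O+R (d=19, Q=-145/2) ⇒ OR; edges |O|=77/8, |R|=75/8
  updated: d(OR,UW)=39/4, d(OR,X)=15/2
3. join OR+UW (d=39/4, Q=-105/4) ⇒ ORUW; edges |OR|=33/8, |UW|=45/8
  updated: d(ORUW,X)=27/8
4. join ORUW+X (d=27/8) ⇒ ORUWX; edges |ORUW|=27/16, |X|=27/16
final tree: (((O:77/8,R:75/8):33/8,(U:109/6,W:59/6):45/8):27/16,X:27/16)
total length: 481/8

(((O:77/8,R:75/8):33/8,(U:109/6,W:59/6):45/8):27/16,X:27/16)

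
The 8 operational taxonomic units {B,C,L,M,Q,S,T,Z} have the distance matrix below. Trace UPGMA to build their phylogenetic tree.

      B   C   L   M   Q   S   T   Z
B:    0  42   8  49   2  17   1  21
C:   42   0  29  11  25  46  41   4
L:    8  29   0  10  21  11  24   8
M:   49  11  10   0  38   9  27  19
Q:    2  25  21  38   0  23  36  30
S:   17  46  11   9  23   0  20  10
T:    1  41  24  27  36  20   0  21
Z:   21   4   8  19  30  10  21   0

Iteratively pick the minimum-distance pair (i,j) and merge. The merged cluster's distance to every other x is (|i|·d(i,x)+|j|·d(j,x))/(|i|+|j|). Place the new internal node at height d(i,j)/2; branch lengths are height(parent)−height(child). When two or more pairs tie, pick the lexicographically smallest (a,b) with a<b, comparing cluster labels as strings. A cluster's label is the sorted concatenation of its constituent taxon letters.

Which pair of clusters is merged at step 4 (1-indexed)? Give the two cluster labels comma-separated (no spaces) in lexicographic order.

L,MS

step 1: merge (B,T) at d=1; branch lengths B→1/2, T→1/2; new cluster BT
  updated: d(BT,C)=83/2, d(BT,L)=16, d(BT,M)=38, d(BT,Q)=19, d(BT,S)=37/2, d(BT,Z)=21
step 2: merge (C,Z) at d=4; branch lengths C→2, Z→2; new cluster CZ
  updated: d(BT,CZ)=125/4, d(CZ,L)=37/2, d(CZ,M)=15, d(CZ,Q)=55/2, d(CZ,S)=28
step 3: merge (M,S) at d=9; branch lengths M→9/2, S→9/2; new cluster MS
  updated: d(BT,MS)=113/4, d(CZ,MS)=43/2, d(L,MS)=21/2, d(MS,Q)=61/2
step 4: merge (L,MS) at d=21/2; branch lengths L→21/4, MS→3/4; new cluster LMS
  updated: d(BT,LMS)=145/6, d(CZ,LMS)=41/2, d(LMS,Q)=82/3
step 5: merge (BT,Q) at d=19; branch lengths BT→9, Q→19/2; new cluster BQT
  updated: d(BQT,CZ)=30, d(BQT,LMS)=227/9
step 6: merge (CZ,LMS) at d=41/2; branch lengths CZ→33/4, LMS→5; new cluster CLMSZ
  updated: d(BQT,CLMSZ)=407/15
step 7: merge (BQT,CLMSZ) at d=407/15; branch lengths BQT→61/15, CLMSZ→199/60; new cluster BCLMQSTZ
final tree: (((B:1/2,T:1/2):9,Q:19/2):61/15,((C:2,Z:2):33/4,(L:21/4,(M:9/2,S:9/2):3/4):5):199/60)
total length: 887/15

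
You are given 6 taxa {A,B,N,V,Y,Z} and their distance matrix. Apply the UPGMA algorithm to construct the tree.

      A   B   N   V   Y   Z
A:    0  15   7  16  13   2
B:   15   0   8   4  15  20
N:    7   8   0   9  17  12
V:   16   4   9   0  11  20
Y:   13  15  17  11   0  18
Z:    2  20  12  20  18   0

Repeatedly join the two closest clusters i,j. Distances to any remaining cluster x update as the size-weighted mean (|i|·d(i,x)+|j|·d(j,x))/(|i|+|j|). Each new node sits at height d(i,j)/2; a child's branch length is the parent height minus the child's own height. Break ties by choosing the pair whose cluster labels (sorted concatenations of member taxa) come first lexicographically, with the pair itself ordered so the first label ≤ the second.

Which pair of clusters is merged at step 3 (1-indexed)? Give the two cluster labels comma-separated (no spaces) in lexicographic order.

BV,N

1. join A+Z (d=2) ⇒ AZ; edges |A|=1, |Z|=1
  updated: d(AZ,B)=35/2, d(AZ,N)=19/2, d(AZ,V)=18, d(AZ,Y)=31/2
2. join B+V (d=4) ⇒ BV; edges |B|=2, |V|=2
  updated: d(AZ,BV)=71/4, d(BV,N)=17/2, d(BV,Y)=13
3. join BV+N (d=17/2) ⇒ BNV; edges |BV|=9/4, |N|=17/4
  updated: d(AZ,BNV)=15, d(BNV,Y)=43/3
4. join BNV+Y (d=43/3) ⇒ BNVY; edges |BNV|=35/12, |Y|=43/6
  updated: d(AZ,BNVY)=121/8
5. join AZ+BNVY (d=121/8) ⇒ ABNVYZ; edges |AZ|=105/16, |BNVY|=19/48
final tree: ((A:1,Z:1):105/16,(((B:2,V:2):9/4,N:17/4):35/12,Y:43/6):19/48)
total length: 709/24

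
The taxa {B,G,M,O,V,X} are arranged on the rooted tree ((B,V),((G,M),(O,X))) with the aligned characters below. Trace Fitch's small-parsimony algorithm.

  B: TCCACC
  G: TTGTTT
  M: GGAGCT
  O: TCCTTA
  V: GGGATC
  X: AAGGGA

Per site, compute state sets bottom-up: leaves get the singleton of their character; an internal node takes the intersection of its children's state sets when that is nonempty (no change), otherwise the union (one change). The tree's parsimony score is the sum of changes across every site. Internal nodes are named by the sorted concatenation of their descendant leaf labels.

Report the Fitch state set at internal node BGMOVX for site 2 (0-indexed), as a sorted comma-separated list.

G

site 0, node BV: B={T} ∪ V={G} → {G,T} (+1)
site 0, node GM: G={T} ∪ M={G} → {G,T} (+1)
site 0, node OX: O={T} ∪ X={A} → {A,T} (+1)
site 0, node GMOX: GM={G,T} ∩ OX={A,T} → {T} (+0)
site 0, node BGMOVX: BV={G,T} ∩ GMOX={T} → {T} (+0)
site 1, node BV: B={C} ∪ V={G} → {C,G} (+1)
site 1, node GM: G={T} ∪ M={G} → {G,T} (+1)
site 1, node OX: O={C} ∪ X={A} → {A,C} (+1)
site 1, node GMOX: GM={G,T} ∪ OX={A,C} → {A,C,G,T} (+1)
site 1, node BGMOVX: BV={C,G} ∩ GMOX={A,C,G,T} → {C,G} (+0)
site 2, node BV: B={C} ∪ V={G} → {C,G} (+1)
site 2, node GM: G={G} ∪ M={A} → {A,G} (+1)
site 2, node OX: O={C} ∪ X={G} → {C,G} (+1)
site 2, node GMOX: GM={A,G} ∩ OX={C,G} → {G} (+0)
site 2, node BGMOVX: BV={C,G} ∩ GMOX={G} → {G} (+0)
site 3, node BV: B={A} ∩ V={A} → {A} (+0)
site 3, node GM: G={T} ∪ M={G} → {G,T} (+1)
site 3, node OX: O={T} ∪ X={G} → {G,T} (+1)
site 3, node GMOX: GM={G,T} ∩ OX={G,T} → {G,T} (+0)
site 3, node BGMOVX: BV={A} ∪ GMOX={G,T} → {A,G,T} (+1)
site 4, node BV: B={C} ∪ V={T} → {C,T} (+1)
site 4, node GM: G={T} ∪ M={C} → {C,T} (+1)
site 4, node OX: O={T} ∪ X={G} → {G,T} (+1)
site 4, node GMOX: GM={C,T} ∩ OX={G,T} → {T} (+0)
site 4, node BGMOVX: BV={C,T} ∩ GMOX={T} → {T} (+0)
site 5, node BV: B={C} ∩ V={C} → {C} (+0)
site 5, node GM: G={T} ∩ M={T} → {T} (+0)
site 5, node OX: O={A} ∩ X={A} → {A} (+0)
site 5, node GMOX: GM={T} ∪ OX={A} → {A,T} (+1)
site 5, node BGMOVX: BV={C} ∪ GMOX={A,T} → {A,C,T} (+1)
per-site changes: [3, 4, 3, 3, 3, 2]; total = 18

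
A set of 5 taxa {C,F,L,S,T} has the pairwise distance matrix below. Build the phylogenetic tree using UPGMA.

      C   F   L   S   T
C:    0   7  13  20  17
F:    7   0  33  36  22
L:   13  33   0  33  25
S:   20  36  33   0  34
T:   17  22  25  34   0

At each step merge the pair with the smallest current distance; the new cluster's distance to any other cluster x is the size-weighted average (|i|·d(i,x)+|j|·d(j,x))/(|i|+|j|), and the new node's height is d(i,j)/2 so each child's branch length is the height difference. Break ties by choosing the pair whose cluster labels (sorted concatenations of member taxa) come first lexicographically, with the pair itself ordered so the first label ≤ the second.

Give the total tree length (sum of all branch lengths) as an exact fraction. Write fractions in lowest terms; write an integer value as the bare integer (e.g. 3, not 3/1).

1. join C+F (d=7) ⇒ CF; edges |C|=7/2, |F|=7/2
  updated: d(CF,L)=23, d(CF,S)=28, d(CF,T)=39/2
2. join CF+T (d=39/2) ⇒ CFT; edges |CF|=25/4, |T|=39/4
  updated: d(CFT,L)=71/3, d(CFT,S)=30
3. join CFT+L (d=71/3) ⇒ CFLT; edges |CFT|=25/12, |L|=71/6
  updated: d(CFLT,S)=123/4
4. join CFLT+S (d=123/4) ⇒ CFLST; edges |CFLT|=85/24, |S|=123/8
final tree: ((((C:7/2,F:7/2):25/4,T:39/4):25/12,L:71/6):85/24,S:123/8)
total length: 335/6

335/6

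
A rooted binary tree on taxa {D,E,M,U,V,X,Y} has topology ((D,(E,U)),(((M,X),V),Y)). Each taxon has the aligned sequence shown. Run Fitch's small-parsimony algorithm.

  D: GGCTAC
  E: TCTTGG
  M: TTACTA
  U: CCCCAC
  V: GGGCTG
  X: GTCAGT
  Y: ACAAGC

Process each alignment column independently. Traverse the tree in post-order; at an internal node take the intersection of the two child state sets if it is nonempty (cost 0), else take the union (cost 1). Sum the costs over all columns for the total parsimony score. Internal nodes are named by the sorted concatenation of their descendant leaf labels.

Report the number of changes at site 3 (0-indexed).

site 0, node EU: E={T} ∪ U={C} → {C,T} (+1)
site 0, node DEU: D={G} ∪ EU={C,T} → {C,G,T} (+1)
site 0, node MX: M={T} ∪ X={G} → {G,T} (+1)
site 0, node MVX: MX={G,T} ∩ V={G} → {G} (+0)
site 0, node MVXY: MVX={G} ∪ Y={A} → {A,G} (+1)
site 0, node DEMUVXY: DEU={C,G,T} ∩ MVXY={A,G} → {G} (+0)
site 1, node EU: E={C} ∩ U={C} → {C} (+0)
site 1, node DEU: D={G} ∪ EU={C} → {C,G} (+1)
site 1, node MX: M={T} ∩ X={T} → {T} (+0)
site 1, node MVX: MX={T} ∪ V={G} → {G,T} (+1)
site 1, node MVXY: MVX={G,T} ∪ Y={C} → {C,G,T} (+1)
site 1, node DEMUVXY: DEU={C,G} ∩ MVXY={C,G,T} → {C,G} (+0)
site 2, node EU: E={T} ∪ U={C} → {C,T} (+1)
site 2, node DEU: D={C} ∩ EU={C,T} → {C} (+0)
site 2, node MX: M={A} ∪ X={C} → {A,C} (+1)
site 2, node MVX: MX={A,C} ∪ V={G} → {A,C,G} (+1)
site 2, node MVXY: MVX={A,C,G} ∩ Y={A} → {A} (+0)
site 2, node DEMUVXY: DEU={C} ∪ MVXY={A} → {A,C} (+1)
site 3, node EU: E={T} ∪ U={C} → {C,T} (+1)
site 3, node DEU: D={T} ∩ EU={C,T} → {T} (+0)
site 3, node MX: M={C} ∪ X={A} → {A,C} (+1)
site 3, node MVX: MX={A,C} ∩ V={C} → {C} (+0)
site 3, node MVXY: MVX={C} ∪ Y={A} → {A,C} (+1)
site 3, node DEMUVXY: DEU={T} ∪ MVXY={A,C} → {A,C,T} (+1)
site 4, node EU: E={G} ∪ U={A} → {A,G} (+1)
site 4, node DEU: D={A} ∩ EU={A,G} → {A} (+0)
site 4, node MX: M={T} ∪ X={G} → {G,T} (+1)
site 4, node MVX: MX={G,T} ∩ V={T} → {T} (+0)
site 4, node MVXY: MVX={T} ∪ Y={G} → {G,T} (+1)
site 4, node DEMUVXY: DEU={A} ∪ MVXY={G,T} → {A,G,T} (+1)
site 5, node EU: E={G} ∪ U={C} → {C,G} (+1)
site 5, node DEU: D={C} ∩ EU={C,G} → {C} (+0)
site 5, node MX: M={A} ∪ X={T} → {A,T} (+1)
site 5, node MVX: MX={A,T} ∪ V={G} → {A,G,T} (+1)
site 5, node MVXY: MVX={A,G,T} ∪ Y={C} → {A,C,G,T} (+1)
site 5, node DEMUVXY: DEU={C} ∩ MVXY={A,C,G,T} → {C} (+0)
per-site changes: [4, 3, 4, 4, 4, 4]; total = 23

4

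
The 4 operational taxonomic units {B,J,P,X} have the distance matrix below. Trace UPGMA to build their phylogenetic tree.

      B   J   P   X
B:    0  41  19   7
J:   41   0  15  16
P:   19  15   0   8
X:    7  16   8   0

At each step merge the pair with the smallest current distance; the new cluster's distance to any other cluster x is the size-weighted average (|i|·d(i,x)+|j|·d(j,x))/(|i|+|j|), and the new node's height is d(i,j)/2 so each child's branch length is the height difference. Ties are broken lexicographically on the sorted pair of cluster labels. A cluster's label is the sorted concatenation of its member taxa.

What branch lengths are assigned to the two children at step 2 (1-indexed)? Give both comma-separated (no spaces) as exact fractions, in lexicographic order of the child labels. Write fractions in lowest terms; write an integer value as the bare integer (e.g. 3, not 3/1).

13/4,27/4

iteration 1: select B,X (d=7); attach at lengths (7/2, 7/2); label the merged cluster BX
  updated: d(BX,J)=57/2, d(BX,P)=27/2
iteration 2: select BX,P (d=27/2); attach at lengths (13/4, 27/4); label the merged cluster BPX
  updated: d(BPX,J)=24
iteration 3: select BPX,J (d=24); attach at lengths (21/4, 12); label the merged cluster BJPX
final tree: (((B:7/2,X:7/2):13/4,P:27/4):21/4,J:12)
total length: 137/4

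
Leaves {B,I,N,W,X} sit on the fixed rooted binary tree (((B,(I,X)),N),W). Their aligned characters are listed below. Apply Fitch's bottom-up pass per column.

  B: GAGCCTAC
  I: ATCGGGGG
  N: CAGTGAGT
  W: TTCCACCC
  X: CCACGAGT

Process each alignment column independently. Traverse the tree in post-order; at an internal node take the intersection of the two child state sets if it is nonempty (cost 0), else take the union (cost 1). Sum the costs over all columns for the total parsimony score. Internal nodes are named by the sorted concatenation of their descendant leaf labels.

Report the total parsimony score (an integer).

[col 0] IX: children I:{A}, X:{C} ∪→ {A,C}; cost 1
[col 0] BIX: children B:{G}, IX:{A,C} ∪→ {A,C,G}; cost 1
[col 0] BINX: children BIX:{A,C,G}, N:{C} ∩→ {C}; cost 0
[col 0] BINWX: children BINX:{C}, W:{T} ∪→ {C,T}; cost 1
[col 1] IX: children I:{T}, X:{C} ∪→ {C,T}; cost 1
[col 1] BIX: children B:{A}, IX:{C,T} ∪→ {A,C,T}; cost 1
[col 1] BINX: children BIX:{A,C,T}, N:{A} ∩→ {A}; cost 0
[col 1] BINWX: children BINX:{A}, W:{T} ∪→ {A,T}; cost 1
[col 2] IX: children I:{C}, X:{A} ∪→ {A,C}; cost 1
[col 2] BIX: children B:{G}, IX:{A,C} ∪→ {A,C,G}; cost 1
[col 2] BINX: children BIX:{A,C,G}, N:{G} ∩→ {G}; cost 0
[col 2] BINWX: children BINX:{G}, W:{C} ∪→ {C,G}; cost 1
[col 3] IX: children I:{G}, X:{C} ∪→ {C,G}; cost 1
[col 3] BIX: children B:{C}, IX:{C,G} ∩→ {C}; cost 0
[col 3] BINX: children BIX:{C}, N:{T} ∪→ {C,T}; cost 1
[col 3] BINWX: children BINX:{C,T}, W:{C} ∩→ {C}; cost 0
[col 4] IX: children I:{G}, X:{G} ∩→ {G}; cost 0
[col 4] BIX: children B:{C}, IX:{G} ∪→ {C,G}; cost 1
[col 4] BINX: children BIX:{C,G}, N:{G} ∩→ {G}; cost 0
[col 4] BINWX: children BINX:{G}, W:{A} ∪→ {A,G}; cost 1
[col 5] IX: children I:{G}, X:{A} ∪→ {A,G}; cost 1
[col 5] BIX: children B:{T}, IX:{A,G} ∪→ {A,G,T}; cost 1
[col 5] BINX: children BIX:{A,G,T}, N:{A} ∩→ {A}; cost 0
[col 5] BINWX: children BINX:{A}, W:{C} ∪→ {A,C}; cost 1
[col 6] IX: children I:{G}, X:{G} ∩→ {G}; cost 0
[col 6] BIX: children B:{A}, IX:{G} ∪→ {A,G}; cost 1
[col 6] BINX: children BIX:{A,G}, N:{G} ∩→ {G}; cost 0
[col 6] BINWX: children BINX:{G}, W:{C} ∪→ {C,G}; cost 1
[col 7] IX: children I:{G}, X:{T} ∪→ {G,T}; cost 1
[col 7] BIX: children B:{C}, IX:{G,T} ∪→ {C,G,T}; cost 1
[col 7] BINX: children BIX:{C,G,T}, N:{T} ∩→ {T}; cost 0
[col 7] BINWX: children BINX:{T}, W:{C} ∪→ {C,T}; cost 1
per-site changes: [3, 3, 3, 2, 2, 3, 2, 3]; total = 21

21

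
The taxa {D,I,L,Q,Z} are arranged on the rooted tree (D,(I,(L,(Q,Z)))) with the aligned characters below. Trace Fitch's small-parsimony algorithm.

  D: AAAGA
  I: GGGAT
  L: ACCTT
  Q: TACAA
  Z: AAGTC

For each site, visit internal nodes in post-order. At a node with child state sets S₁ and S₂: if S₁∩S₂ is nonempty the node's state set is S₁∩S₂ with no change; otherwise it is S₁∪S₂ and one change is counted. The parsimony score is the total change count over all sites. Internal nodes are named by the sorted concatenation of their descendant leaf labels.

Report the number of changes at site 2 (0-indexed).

3

site 0, node QZ: Q={T} ∪ Z={A} → {A,T} (+1)
site 0, node LQZ: L={A} ∩ QZ={A,T} → {A} (+0)
site 0, node ILQZ: I={G} ∪ LQZ={A} → {A,G} (+1)
site 0, node DILQZ: D={A} ∩ ILQZ={A,G} → {A} (+0)
site 1, node QZ: Q={A} ∩ Z={A} → {A} (+0)
site 1, node LQZ: L={C} ∪ QZ={A} → {A,C} (+1)
site 1, node ILQZ: I={G} ∪ LQZ={A,C} → {A,C,G} (+1)
site 1, node DILQZ: D={A} ∩ ILQZ={A,C,G} → {A} (+0)
site 2, node QZ: Q={C} ∪ Z={G} → {C,G} (+1)
site 2, node LQZ: L={C} ∩ QZ={C,G} → {C} (+0)
site 2, node ILQZ: I={G} ∪ LQZ={C} → {C,G} (+1)
site 2, node DILQZ: D={A} ∪ ILQZ={C,G} → {A,C,G} (+1)
site 3, node QZ: Q={A} ∪ Z={T} → {A,T} (+1)
site 3, node LQZ: L={T} ∩ QZ={A,T} → {T} (+0)
site 3, node ILQZ: I={A} ∪ LQZ={T} → {A,T} (+1)
site 3, node DILQZ: D={G} ∪ ILQZ={A,T} → {A,G,T} (+1)
site 4, node QZ: Q={A} ∪ Z={C} → {A,C} (+1)
site 4, node LQZ: L={T} ∪ QZ={A,C} → {A,C,T} (+1)
site 4, node ILQZ: I={T} ∩ LQZ={A,C,T} → {T} (+0)
site 4, node DILQZ: D={A} ∪ ILQZ={T} → {A,T} (+1)
per-site changes: [2, 2, 3, 3, 3]; total = 13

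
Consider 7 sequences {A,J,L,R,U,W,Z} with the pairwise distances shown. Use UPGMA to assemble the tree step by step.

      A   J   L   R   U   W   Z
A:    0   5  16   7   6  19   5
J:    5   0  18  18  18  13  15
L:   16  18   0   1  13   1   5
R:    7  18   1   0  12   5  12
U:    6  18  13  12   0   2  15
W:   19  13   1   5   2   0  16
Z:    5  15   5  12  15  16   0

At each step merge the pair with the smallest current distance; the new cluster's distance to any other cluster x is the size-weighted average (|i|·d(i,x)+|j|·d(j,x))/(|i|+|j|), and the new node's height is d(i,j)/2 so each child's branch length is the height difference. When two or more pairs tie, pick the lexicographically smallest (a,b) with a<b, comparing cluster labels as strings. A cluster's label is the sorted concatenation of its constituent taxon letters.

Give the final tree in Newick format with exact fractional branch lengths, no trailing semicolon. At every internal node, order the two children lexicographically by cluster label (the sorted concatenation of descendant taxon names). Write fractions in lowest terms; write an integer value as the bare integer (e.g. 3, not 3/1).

(((A:5/2,J:5/2):5/2,Z:5):43/24,((L:1/2,R:1/2):27/8,(U:1,W:1):23/8):35/12)

step 1: merge (L,R) at d=1; branch lengths L→1/2, R→1/2; new cluster LR
  updated: d(A,LR)=23/2, d(J,LR)=18, d(LR,U)=25/2, d(LR,W)=3, d(LR,Z)=17/2
step 2: merge (U,W) at d=2; branch lengths U→1, W→1; new cluster UW
  updated: d(A,UW)=25/2, d(J,UW)=31/2, d(LR,UW)=31/4, d(UW,Z)=31/2
step 3: merge (A,J) at d=5; branch lengths A→5/2, J→5/2; new cluster AJ
  updated: d(AJ,LR)=59/4, d(AJ,UW)=14, d(AJ,Z)=10
step 4: merge (LR,UW) at d=31/4; branch lengths LR→27/8, UW→23/8; new cluster LRUW
  updated: d(AJ,LRUW)=115/8, d(LRUW,Z)=12
step 5: merge (AJ,Z) at d=10; branch lengths AJ→5/2, Z→5; new cluster AJZ
  updated: d(AJZ,LRUW)=163/12
step 6: merge (AJZ,LRUW) at d=163/12; branch lengths AJZ→43/24, LRUW→35/12; new cluster AJLRUWZ
final tree: (((A:5/2,J:5/2):5/2,Z:5):43/24,((L:1/2,R:1/2):27/8,(U:1,W:1):23/8):35/12)
total length: 635/24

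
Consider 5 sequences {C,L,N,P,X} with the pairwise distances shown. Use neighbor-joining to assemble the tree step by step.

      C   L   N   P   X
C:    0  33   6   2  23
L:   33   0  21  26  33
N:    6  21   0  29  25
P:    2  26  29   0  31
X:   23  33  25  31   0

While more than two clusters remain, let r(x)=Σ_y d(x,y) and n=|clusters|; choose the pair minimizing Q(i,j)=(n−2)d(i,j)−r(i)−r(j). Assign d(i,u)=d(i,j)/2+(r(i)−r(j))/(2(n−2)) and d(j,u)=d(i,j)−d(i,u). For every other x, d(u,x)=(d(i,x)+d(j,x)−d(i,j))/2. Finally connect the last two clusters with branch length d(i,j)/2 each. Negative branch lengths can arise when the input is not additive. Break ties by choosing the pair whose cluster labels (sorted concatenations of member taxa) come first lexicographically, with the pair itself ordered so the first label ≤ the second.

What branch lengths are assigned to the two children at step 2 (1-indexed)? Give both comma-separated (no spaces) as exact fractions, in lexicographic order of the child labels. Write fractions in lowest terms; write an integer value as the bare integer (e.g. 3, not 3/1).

1. join C+P (d=2, Q=-146) ⇒ CP; edges |C|=-3, |P|=5
  updated: d(CP,L)=57/2, d(CP,N)=33/2, d(CP,X)=26
2. join CP+X (d=26, Q=-103) ⇒ CPX; edges |CP|=39/4, |X|=65/4
  updated: d(CPX,L)=71/4, d(CPX,N)=31/4
3. join CPX+L (d=71/4, Q=-93/2) ⇒ CLPX; edges |CPX|=9/4, |L|=31/2
  updated: d(CLPX,N)=11/2
4. join CLPX+N (d=11/2) ⇒ CLNPX; edges |CLPX|=11/4, |N|=11/4
final tree: ((((C:-3,P:5):39/4,X:65/4):9/4,L:31/2):11/4,N:11/4)
total length: 205/4

39/4,65/4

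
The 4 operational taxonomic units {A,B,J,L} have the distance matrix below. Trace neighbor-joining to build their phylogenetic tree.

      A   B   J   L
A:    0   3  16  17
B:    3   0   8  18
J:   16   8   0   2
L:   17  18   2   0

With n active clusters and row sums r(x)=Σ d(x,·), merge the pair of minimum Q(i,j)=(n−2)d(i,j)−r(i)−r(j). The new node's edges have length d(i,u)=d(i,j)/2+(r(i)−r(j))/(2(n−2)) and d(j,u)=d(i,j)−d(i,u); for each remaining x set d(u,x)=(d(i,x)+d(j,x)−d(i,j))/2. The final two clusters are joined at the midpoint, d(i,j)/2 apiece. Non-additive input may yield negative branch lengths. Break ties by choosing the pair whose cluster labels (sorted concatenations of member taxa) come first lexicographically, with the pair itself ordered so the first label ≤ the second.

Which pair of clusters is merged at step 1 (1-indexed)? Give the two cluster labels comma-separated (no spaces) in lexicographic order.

1. join A+B (d=3, Q=-59) ⇒ AB; edges |A|=13/4, |B|=-1/4
  updated: d(AB,J)=21/2, d(AB,L)=16
2. join AB+J (d=21/2, Q=-57/2) ⇒ ABJ; edges |AB|=49/4, |J|=-7/4
  updated: d(ABJ,L)=15/4
3. join ABJ+L (d=15/4) ⇒ ABJL; edges |ABJ|=15/8, |L|=15/8
final tree: (((A:13/4,B:-1/4):49/4,J:-7/4):15/8,L:15/8)
total length: 69/4

A,B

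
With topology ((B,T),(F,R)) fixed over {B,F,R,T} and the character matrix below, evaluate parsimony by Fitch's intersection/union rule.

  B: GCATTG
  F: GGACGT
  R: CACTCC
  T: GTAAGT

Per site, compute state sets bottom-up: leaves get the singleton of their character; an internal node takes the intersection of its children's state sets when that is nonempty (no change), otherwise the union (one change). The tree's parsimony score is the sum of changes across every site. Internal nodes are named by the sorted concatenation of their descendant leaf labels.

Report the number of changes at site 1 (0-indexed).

BT@0: {G} ∩ {G} = {G} (intersection, +0)
FR@0: {G} ∪ {C} = {C,G} (union, +1)
BFRT@0: {G} ∩ {C,G} = {G} (intersection, +0)
BT@1: {C} ∪ {T} = {C,T} (union, +1)
FR@1: {G} ∪ {A} = {A,G} (union, +1)
BFRT@1: {C,T} ∪ {A,G} = {A,C,G,T} (union, +1)
BT@2: {A} ∩ {A} = {A} (intersection, +0)
FR@2: {A} ∪ {C} = {A,C} (union, +1)
BFRT@2: {A} ∩ {A,C} = {A} (intersection, +0)
BT@3: {T} ∪ {A} = {A,T} (union, +1)
FR@3: {C} ∪ {T} = {C,T} (union, +1)
BFRT@3: {A,T} ∩ {C,T} = {T} (intersection, +0)
BT@4: {T} ∪ {G} = {G,T} (union, +1)
FR@4: {G} ∪ {C} = {C,G} (union, +1)
BFRT@4: {G,T} ∩ {C,G} = {G} (intersection, +0)
BT@5: {G} ∪ {T} = {G,T} (union, +1)
FR@5: {T} ∪ {C} = {C,T} (union, +1)
BFRT@5: {G,T} ∩ {C,T} = {T} (intersection, +0)
per-site changes: [1, 3, 1, 2, 2, 2]; total = 11

3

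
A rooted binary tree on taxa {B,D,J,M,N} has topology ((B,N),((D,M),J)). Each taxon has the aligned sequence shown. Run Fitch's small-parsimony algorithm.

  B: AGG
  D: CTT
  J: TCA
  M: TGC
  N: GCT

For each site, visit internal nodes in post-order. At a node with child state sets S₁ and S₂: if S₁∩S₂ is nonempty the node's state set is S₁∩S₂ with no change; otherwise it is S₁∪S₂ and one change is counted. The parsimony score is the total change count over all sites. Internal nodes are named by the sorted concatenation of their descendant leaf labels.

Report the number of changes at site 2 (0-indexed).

3

[col 0] BN: children B:{A}, N:{G} ∪→ {A,G}; cost 1
[col 0] DM: children D:{C}, M:{T} ∪→ {C,T}; cost 1
[col 0] DJM: children DM:{C,T}, J:{T} ∩→ {T}; cost 0
[col 0] BDJMN: children BN:{A,G}, DJM:{T} ∪→ {A,G,T}; cost 1
[col 1] BN: children B:{G}, N:{C} ∪→ {C,G}; cost 1
[col 1] DM: children D:{T}, M:{G} ∪→ {G,T}; cost 1
[col 1] DJM: children DM:{G,T}, J:{C} ∪→ {C,G,T}; cost 1
[col 1] BDJMN: children BN:{C,G}, DJM:{C,G,T} ∩→ {C,G}; cost 0
[col 2] BN: children B:{G}, N:{T} ∪→ {G,T}; cost 1
[col 2] DM: children D:{T}, M:{C} ∪→ {C,T}; cost 1
[col 2] DJM: children DM:{C,T}, J:{A} ∪→ {A,C,T}; cost 1
[col 2] BDJMN: children BN:{G,T}, DJM:{A,C,T} ∩→ {T}; cost 0
per-site changes: [3, 3, 3]; total = 9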